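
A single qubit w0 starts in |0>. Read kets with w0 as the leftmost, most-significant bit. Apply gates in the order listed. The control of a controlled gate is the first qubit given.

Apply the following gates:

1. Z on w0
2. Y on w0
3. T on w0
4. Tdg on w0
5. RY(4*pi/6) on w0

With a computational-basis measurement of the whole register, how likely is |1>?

A full measurement returns |1> with probability 1/4.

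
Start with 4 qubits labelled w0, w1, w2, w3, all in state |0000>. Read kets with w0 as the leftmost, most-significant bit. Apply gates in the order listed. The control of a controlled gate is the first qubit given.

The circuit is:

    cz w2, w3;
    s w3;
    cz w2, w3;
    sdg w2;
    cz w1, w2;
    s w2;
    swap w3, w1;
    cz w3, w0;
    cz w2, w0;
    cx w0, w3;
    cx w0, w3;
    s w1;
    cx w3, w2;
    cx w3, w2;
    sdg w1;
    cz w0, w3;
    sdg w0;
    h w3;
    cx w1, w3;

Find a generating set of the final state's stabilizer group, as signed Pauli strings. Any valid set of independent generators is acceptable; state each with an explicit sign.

The final state is stabilized by the group generated by +IIIX, +ZIII, +IZII, +IIZI; other independent generating sets are equally valid. Key observation: gates 10-11 undo each other exactly, leaving only the rest of the circuit to track.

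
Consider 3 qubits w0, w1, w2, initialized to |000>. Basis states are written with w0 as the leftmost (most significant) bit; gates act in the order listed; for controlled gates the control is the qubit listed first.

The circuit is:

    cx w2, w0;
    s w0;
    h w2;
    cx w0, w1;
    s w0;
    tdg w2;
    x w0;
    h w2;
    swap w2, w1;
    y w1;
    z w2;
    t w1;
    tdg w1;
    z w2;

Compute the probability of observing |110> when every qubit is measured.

Outcome |110> occurs with probability sqrt(2)/4 + 1/2.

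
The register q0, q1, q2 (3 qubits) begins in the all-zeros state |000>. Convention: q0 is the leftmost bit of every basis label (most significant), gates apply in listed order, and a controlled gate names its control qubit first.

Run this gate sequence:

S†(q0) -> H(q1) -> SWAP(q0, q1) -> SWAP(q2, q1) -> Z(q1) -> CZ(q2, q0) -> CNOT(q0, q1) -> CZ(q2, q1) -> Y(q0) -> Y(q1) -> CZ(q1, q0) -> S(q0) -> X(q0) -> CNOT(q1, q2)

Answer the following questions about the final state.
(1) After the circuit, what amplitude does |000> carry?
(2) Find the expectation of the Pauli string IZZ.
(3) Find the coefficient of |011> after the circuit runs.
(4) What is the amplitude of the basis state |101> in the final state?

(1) The amplitude on |000> is 0.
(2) The expectation value of IZZ is 1.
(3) The final state's coefficient on |011> equals sqrt(2)*I/2.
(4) |101> carries amplitude 0 in the final state.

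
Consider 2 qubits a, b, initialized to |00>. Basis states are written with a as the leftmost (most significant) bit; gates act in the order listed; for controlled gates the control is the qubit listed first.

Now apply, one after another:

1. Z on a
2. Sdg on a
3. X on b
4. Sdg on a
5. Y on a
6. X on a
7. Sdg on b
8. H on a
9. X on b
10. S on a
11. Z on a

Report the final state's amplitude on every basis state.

The resulting statevector has amplitude sqrt(2)/2 on |00>, 0 on |01>, -sqrt(2)*I/2 on |10>, 0 on |11>.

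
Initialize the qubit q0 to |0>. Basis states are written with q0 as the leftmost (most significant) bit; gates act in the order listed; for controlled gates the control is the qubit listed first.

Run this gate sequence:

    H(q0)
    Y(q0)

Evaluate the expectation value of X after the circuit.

The expectation value of X is -1.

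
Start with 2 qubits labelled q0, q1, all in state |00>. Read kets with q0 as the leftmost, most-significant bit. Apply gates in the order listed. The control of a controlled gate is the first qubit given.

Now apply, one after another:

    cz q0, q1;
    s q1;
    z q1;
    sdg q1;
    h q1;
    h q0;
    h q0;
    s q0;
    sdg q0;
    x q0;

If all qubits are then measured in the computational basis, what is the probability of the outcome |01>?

Outcome |01> occurs with probability 0. Key observation: the block from step 8 through step 9 cancels to the identity and can be dropped.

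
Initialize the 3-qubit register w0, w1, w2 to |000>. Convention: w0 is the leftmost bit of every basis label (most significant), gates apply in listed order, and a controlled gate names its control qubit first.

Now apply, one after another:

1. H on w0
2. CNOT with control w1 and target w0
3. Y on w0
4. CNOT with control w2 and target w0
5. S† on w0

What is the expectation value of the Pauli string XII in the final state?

The observable XII averages to 0.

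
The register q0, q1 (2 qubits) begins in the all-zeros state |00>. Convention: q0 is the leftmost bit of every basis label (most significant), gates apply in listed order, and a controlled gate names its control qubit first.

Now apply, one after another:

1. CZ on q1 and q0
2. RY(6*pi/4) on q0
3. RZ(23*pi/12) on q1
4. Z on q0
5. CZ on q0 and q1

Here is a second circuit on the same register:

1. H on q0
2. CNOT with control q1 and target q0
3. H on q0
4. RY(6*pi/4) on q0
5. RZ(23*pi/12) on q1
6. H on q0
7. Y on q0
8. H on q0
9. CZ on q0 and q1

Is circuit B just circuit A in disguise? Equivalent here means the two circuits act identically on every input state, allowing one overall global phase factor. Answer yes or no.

No: there is an input state on which the two circuits produce genuinely different outputs (not merely differing by a phase).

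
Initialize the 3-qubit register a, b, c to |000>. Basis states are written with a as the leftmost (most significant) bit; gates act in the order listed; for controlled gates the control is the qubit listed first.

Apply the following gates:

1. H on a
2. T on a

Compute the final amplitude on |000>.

The amplitude on |000> is sqrt(2)/2.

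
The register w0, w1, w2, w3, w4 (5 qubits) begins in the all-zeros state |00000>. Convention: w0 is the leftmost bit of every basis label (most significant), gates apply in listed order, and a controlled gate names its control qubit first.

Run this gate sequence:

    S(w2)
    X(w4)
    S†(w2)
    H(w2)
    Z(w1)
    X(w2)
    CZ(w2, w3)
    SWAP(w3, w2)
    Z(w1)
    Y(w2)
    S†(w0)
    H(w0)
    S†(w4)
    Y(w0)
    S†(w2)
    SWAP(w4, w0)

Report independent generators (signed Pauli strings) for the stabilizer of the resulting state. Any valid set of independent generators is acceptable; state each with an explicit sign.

The final state is stabilized by the group generated by +IIIXI, -IIIIX, -ZIIII, +IZIII, -IIZII; other independent generating sets are equally valid.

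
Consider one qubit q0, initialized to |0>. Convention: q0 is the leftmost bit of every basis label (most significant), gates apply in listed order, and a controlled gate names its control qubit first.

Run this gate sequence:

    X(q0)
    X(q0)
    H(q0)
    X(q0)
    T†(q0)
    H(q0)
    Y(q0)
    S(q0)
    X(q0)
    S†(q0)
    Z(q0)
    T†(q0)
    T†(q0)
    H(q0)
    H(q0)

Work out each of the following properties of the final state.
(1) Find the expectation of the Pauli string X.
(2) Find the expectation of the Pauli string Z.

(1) In the final state, X has expectation -sqrt(2)/2.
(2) The expectation value of Z is sqrt(2)/2.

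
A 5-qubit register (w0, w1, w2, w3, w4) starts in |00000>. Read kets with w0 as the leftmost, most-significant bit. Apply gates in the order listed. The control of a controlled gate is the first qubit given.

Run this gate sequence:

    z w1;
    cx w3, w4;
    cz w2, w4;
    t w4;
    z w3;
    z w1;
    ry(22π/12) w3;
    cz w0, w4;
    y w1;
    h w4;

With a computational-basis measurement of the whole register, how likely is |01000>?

Outcome |01000> occurs with probability sqrt(3)/8 + 1/4.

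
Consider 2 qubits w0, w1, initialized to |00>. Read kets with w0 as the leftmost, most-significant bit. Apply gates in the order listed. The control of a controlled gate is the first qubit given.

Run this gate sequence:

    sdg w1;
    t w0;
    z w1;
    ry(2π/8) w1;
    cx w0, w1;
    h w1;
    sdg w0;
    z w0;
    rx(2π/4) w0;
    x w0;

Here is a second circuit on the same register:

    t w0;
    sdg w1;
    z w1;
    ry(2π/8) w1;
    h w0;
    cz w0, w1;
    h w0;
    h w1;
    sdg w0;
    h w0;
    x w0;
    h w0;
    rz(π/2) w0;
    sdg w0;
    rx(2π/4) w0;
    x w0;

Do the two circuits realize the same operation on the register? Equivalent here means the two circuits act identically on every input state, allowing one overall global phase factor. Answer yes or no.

No: there is an input state on which the two circuits produce genuinely different outputs (not merely differing by a phase).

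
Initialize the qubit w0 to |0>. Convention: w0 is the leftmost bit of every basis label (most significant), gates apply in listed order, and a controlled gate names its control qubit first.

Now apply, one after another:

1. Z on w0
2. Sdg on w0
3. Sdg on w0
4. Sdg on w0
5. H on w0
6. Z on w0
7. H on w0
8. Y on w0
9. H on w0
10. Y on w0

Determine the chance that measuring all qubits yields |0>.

The probability of measuring |0> is 1/2.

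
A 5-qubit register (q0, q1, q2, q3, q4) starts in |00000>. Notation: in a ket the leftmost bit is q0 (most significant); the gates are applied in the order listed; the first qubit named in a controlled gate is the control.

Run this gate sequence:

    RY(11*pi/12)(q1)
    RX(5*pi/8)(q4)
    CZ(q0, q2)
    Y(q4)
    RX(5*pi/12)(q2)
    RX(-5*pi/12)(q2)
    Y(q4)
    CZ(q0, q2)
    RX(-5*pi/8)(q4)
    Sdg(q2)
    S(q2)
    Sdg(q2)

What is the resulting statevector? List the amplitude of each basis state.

The resulting statevector has amplitude -sqrt(3)*sqrt(1/2 - sqrt(2)/4)*sin(5*pi/16)**2/2 - sqrt(3)*sqrt(1/2 - sqrt(2)/4)*cos(5*pi/16)**2/2 + sqrt(sqrt(2)/4 + 1/2)*cos(5*pi/16)**2/2 + sqrt(sqrt(2)/4 + 1/2)*sin(5*pi/16)**2/2 on |00000>, sqrt(1/2 - sqrt(2)/4)*cos(5*pi/16)**2/2 + sqrt(1/2 - sqrt(2)/4)*sin(5*pi/16)**2/2 + sqrt(3)*sqrt(sqrt(2)/4 + 1/2)*cos(5*pi/16)**2/2 + sqrt(3)*sqrt(sqrt(2)/4 + 1/2)*sin(5*pi/16)**2/2 on |01000>, and 0 on every other basis state. Key observation: steps 2-9 multiply out to the identity, so the circuit reduces to the remaining gates.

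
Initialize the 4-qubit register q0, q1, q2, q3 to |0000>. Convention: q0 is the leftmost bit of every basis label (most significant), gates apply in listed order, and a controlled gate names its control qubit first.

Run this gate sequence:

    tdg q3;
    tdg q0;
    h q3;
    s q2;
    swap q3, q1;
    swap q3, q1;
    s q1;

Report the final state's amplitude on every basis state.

The resulting statevector has amplitude sqrt(2)/2 on |0000>, sqrt(2)/2 on |0001>, and 0 on every other basis state. Key observation: steps 5-6 multiply out to the identity, so the circuit reduces to the remaining gates.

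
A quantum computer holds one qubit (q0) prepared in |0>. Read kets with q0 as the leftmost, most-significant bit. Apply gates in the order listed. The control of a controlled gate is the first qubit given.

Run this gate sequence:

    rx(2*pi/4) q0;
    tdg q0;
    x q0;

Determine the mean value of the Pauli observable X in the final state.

The expectation value of X is -sqrt(2)/2.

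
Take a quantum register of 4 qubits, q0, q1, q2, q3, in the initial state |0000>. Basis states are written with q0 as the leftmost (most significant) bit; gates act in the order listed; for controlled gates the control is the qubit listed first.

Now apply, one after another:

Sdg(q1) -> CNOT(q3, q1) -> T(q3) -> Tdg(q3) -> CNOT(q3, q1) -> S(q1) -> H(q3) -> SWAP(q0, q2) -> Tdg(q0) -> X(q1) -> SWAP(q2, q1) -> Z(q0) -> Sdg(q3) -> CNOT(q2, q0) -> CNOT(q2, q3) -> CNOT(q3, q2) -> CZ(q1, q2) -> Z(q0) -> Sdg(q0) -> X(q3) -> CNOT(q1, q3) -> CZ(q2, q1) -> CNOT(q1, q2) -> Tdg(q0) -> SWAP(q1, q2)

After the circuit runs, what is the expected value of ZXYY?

In the final state, ZXYY has expectation 0. Key observation: steps 1-6 multiply out to the identity, so the circuit reduces to the remaining gates.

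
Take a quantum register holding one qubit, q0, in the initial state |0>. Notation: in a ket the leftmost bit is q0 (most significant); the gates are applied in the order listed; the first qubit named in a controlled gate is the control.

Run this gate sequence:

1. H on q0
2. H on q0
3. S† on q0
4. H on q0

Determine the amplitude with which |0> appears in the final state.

The final state's coefficient on |0> equals sqrt(2)/2. Key observation: the block from step 1 through step 2 cancels to the identity and can be dropped.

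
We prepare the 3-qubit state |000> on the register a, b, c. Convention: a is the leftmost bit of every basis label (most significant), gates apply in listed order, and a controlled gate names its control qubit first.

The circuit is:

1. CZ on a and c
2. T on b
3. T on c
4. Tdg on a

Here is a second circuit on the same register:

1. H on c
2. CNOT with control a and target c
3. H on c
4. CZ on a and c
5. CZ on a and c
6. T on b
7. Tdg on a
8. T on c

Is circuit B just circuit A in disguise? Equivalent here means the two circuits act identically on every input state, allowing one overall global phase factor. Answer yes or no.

Yes: on every input state the two circuits agree up to one overall phase factor.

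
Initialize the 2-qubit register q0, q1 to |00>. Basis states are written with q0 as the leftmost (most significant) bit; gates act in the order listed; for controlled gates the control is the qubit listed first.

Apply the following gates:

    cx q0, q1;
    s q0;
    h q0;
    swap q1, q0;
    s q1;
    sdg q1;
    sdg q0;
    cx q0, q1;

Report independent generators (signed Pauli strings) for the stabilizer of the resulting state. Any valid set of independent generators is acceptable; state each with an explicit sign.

The final state is stabilized by the group generated by +IX, +ZI; other independent generating sets are equally valid.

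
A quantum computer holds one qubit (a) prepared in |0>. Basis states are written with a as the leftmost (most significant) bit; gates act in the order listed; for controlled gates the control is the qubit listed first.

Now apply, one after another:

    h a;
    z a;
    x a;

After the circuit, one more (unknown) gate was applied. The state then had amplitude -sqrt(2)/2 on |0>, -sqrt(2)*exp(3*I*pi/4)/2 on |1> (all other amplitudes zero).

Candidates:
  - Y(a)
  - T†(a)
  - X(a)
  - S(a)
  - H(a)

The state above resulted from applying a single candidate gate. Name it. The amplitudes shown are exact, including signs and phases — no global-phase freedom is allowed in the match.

The unique candidate consistent with the amplitudes is T†(a).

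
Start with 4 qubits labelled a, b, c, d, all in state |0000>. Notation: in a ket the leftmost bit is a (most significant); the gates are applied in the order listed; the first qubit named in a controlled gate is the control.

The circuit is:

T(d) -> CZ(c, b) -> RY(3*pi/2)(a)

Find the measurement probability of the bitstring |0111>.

A full measurement returns |0111> with probability 0.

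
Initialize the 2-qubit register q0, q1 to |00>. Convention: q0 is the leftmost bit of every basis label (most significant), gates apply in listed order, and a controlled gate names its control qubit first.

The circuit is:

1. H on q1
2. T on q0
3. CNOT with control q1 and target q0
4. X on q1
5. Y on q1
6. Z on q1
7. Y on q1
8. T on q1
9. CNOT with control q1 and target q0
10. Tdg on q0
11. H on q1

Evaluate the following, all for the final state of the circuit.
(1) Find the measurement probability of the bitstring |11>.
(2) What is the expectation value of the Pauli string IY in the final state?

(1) The probability of measuring |11> is sqrt(2)/4 + 1/2.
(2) In the final state, IY has expectation sqrt(2)/2.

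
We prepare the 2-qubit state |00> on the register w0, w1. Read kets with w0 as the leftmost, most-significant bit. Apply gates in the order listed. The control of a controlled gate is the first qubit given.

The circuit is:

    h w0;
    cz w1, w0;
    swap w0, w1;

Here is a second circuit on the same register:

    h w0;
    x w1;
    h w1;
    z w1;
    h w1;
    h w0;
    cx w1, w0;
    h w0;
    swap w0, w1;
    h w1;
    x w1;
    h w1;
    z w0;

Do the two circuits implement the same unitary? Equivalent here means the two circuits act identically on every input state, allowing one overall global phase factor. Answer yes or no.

No: there is an input state on which the two circuits produce genuinely different outputs (not merely differing by a phase).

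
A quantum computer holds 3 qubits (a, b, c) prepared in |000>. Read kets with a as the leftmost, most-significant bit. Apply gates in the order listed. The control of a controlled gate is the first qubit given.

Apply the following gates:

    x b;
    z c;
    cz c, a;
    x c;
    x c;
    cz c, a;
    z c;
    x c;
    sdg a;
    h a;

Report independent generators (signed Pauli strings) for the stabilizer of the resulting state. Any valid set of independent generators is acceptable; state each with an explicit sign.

The final state is stabilized by the group generated by +XII, -IZI, -IIZ; other independent generating sets are equally valid. Key observation: gates 2-7 undo each other exactly, leaving only the rest of the circuit to track.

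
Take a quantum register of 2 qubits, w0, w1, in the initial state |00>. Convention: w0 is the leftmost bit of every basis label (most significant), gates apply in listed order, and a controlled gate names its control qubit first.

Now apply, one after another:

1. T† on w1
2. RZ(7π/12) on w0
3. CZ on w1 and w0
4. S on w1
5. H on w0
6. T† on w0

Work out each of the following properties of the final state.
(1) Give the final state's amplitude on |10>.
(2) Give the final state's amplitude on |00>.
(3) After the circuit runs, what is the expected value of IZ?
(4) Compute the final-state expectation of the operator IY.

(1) The amplitude on |10> is -sqrt(2)*exp(11*I*pi/24)/2.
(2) The amplitude on |00> is -sqrt(2)*exp(17*I*pi/24)/2.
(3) The expectation value of IZ is 1.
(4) In the final state, IY has expectation 0.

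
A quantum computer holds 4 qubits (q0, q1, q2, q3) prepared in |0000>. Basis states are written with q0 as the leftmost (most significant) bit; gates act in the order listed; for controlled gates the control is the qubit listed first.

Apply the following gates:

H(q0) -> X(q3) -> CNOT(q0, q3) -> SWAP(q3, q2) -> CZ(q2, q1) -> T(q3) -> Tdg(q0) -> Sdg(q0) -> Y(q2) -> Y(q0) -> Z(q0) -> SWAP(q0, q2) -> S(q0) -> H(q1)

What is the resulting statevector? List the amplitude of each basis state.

The final amplitudes are -1/2 on |0010>, -1/2 on |0110>, -exp(3*I*pi/4)/2 on |1000>, -exp(3*I*pi/4)/2 on |1100>, and 0 on every other basis state.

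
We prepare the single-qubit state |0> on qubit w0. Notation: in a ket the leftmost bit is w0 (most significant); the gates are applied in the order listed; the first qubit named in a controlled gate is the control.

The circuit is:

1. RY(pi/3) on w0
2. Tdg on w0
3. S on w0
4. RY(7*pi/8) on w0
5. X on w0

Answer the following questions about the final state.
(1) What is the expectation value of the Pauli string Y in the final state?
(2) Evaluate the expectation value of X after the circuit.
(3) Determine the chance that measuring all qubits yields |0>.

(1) In the final state, Y has expectation -sqrt(6)/4.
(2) The expectation value of X is -sqrt(6*sqrt(2) + 12)/8 + sqrt(2 - sqrt(2))/4.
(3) A full measurement returns |0> with probability sqrt(12 - 6*sqrt(2))/16 + sqrt(sqrt(2) + 2)/8 + 1/2.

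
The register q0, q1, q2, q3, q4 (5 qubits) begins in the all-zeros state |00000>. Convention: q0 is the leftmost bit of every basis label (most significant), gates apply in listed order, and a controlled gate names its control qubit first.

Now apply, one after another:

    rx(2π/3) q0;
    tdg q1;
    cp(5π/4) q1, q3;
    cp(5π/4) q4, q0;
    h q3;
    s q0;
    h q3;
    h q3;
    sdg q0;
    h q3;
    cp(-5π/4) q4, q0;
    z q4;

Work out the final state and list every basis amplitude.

After the circuit, the state carries amplitude 1/2 on |00000>, -sqrt(3)*I/2 on |10000>, and 0 on every other basis state.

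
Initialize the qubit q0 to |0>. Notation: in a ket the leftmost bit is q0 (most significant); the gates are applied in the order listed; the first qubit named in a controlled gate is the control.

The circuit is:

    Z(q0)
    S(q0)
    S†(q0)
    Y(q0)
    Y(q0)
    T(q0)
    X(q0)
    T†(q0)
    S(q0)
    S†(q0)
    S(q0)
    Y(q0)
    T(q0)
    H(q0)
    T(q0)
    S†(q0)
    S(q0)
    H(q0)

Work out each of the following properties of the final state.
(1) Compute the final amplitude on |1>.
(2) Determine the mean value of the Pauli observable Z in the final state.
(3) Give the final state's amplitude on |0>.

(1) The amplitude on |1> is -1/2 - exp(3*I*pi/4)/2.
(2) The observable Z averages to sqrt(2)/2.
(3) The final state's coefficient on |0> equals 1/2 - exp(3*I*pi/4)/2.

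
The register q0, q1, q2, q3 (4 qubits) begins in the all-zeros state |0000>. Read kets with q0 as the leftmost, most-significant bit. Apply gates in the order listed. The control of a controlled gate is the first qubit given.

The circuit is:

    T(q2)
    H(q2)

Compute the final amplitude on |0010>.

The amplitude on |0010> is sqrt(2)/2.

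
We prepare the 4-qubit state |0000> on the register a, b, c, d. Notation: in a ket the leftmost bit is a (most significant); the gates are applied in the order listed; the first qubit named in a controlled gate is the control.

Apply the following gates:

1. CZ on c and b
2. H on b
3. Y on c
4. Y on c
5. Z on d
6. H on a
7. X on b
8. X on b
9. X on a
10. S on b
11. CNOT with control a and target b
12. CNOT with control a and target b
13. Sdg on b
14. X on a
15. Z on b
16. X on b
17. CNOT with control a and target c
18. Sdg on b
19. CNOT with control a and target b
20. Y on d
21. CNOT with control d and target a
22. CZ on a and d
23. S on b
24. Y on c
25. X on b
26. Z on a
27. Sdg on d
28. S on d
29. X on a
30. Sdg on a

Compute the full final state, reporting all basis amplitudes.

After the circuit, the state carries amplitude -1/2 on |0011>, 1/2 on |0111>, -1/2 on |1001>, -1/2 on |1101>, and 0 on every other basis state.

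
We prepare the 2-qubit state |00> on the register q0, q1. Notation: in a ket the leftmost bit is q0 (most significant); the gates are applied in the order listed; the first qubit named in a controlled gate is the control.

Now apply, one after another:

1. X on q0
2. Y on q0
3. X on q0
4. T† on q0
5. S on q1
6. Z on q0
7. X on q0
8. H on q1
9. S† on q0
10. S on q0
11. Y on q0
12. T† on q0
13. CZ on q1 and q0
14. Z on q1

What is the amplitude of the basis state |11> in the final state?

|11> carries amplitude sqrt(2)*I/2 in the final state.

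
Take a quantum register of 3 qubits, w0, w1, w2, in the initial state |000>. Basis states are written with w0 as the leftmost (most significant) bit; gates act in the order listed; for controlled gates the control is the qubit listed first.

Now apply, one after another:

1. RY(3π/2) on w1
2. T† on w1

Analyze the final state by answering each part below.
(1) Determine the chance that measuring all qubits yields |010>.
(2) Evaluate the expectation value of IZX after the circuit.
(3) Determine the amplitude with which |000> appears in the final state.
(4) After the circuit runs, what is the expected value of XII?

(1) The probability of measuring |010> is 1/2.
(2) The observable IZX averages to 0.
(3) |000> carries amplitude -sqrt(2)/2 in the final state.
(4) In the final state, XII has expectation 0.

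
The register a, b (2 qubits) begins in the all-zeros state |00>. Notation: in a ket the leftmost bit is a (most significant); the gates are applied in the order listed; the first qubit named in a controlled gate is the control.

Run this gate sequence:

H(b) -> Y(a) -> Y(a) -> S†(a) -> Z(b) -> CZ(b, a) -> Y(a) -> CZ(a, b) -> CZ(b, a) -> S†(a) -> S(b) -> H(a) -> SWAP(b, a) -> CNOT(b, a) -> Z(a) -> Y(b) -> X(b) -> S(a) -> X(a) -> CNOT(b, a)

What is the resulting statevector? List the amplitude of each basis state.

The resulting statevector has amplitude -I/2 on |00>, 1/2 on |01>, I/2 on |10>, 1/2 on |11>.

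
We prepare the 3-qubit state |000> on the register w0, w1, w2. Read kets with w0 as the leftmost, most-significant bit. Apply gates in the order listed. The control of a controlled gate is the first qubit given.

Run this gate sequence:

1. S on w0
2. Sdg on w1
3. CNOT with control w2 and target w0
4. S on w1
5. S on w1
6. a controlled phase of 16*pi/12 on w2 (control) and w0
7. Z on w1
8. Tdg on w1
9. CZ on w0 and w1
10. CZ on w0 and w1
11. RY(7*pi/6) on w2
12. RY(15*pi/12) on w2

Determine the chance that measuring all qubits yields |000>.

A full measurement returns |000> with probability -sqrt(2)/8 + sqrt(6)/8 + 1/2. Key observation: gates 9-10 undo each other exactly, leaving only the rest of the circuit to track.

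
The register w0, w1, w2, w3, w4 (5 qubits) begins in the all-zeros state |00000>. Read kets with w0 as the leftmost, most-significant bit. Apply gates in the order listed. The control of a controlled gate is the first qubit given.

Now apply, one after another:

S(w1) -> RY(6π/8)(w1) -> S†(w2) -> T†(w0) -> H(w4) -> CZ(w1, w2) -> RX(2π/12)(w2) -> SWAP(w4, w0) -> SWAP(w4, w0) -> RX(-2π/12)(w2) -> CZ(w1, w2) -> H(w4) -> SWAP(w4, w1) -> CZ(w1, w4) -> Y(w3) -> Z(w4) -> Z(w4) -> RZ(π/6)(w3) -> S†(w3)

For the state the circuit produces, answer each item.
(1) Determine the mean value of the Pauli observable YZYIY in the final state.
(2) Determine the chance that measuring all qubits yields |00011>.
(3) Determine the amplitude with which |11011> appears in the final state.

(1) The expectation value of YZYIY is 0. Key observation: gates 5-12 undo each other exactly, leaving only the rest of the circuit to track.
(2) The probability of measuring |00011> is sqrt(2)/4 + 1/2.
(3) The final state's coefficient on |11011> equals 0.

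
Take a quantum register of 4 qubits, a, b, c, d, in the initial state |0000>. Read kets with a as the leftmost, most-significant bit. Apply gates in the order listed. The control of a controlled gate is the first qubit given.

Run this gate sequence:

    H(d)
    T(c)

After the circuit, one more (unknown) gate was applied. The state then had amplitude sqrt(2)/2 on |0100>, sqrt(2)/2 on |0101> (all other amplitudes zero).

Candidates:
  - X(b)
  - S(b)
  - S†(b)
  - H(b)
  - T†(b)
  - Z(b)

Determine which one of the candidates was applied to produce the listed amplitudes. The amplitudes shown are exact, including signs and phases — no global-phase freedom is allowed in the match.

The unique candidate consistent with the amplitudes is X(b).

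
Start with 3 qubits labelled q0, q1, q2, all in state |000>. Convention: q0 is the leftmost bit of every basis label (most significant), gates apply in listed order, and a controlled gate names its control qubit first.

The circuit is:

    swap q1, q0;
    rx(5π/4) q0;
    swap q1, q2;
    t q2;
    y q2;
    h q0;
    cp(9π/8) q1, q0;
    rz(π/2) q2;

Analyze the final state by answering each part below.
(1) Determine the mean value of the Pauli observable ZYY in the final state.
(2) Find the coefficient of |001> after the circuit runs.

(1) The expectation value of ZYY is 0.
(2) The final state's coefficient on |001> equals -sqrt(2)*sqrt(2 - sqrt(2))*exp(3*I*pi/4)/4 + sqrt(2)*sqrt(sqrt(2) + 2)*exp(I*pi/4)/4.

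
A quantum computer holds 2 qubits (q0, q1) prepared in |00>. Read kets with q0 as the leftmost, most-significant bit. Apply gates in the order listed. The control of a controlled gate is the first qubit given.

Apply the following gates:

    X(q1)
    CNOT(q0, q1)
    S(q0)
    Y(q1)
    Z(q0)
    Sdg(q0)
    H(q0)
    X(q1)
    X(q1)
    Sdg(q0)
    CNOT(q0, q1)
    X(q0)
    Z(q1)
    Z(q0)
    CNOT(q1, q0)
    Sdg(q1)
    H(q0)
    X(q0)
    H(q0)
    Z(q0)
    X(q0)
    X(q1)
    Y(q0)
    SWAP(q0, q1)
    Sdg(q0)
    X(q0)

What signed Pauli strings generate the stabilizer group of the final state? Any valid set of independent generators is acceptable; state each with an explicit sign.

The final state is stabilized by the group generated by -YI, -IZ; other independent generating sets are equally valid. Key observation: the block from step 17 through step 20 cancels to the identity and can be dropped.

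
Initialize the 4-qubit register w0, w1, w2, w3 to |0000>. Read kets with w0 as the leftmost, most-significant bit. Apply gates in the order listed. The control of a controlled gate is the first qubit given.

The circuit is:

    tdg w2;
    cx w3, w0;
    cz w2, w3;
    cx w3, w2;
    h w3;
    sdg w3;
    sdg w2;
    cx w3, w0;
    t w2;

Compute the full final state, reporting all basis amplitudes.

After the circuit, the state carries amplitude sqrt(2)/2 on |0000>, -sqrt(2)*I/2 on |1001>, and 0 on every other basis state.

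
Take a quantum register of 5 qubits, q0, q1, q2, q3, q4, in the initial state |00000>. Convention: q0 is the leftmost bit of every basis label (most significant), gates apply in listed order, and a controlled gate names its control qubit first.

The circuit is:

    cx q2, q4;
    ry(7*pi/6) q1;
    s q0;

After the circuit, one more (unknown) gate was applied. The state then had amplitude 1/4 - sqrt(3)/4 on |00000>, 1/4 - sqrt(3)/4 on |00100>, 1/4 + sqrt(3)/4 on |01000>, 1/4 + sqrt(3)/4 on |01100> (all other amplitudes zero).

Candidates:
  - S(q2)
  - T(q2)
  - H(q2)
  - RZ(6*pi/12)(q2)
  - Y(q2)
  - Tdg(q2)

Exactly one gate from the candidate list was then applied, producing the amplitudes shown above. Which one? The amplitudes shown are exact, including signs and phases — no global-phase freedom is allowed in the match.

The applied gate was H(q2).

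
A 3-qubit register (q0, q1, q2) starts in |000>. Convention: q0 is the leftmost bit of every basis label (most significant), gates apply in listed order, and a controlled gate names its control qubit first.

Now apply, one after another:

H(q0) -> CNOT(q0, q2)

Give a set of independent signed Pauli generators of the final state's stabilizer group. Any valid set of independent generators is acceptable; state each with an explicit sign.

The final state is stabilized by the group generated by +XIX, +ZIZ, +IZI; other independent generating sets are equally valid.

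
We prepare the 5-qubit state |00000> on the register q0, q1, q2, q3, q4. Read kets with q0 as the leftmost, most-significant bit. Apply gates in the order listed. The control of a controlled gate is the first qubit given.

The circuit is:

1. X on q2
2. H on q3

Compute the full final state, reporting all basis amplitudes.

The final amplitudes are sqrt(2)/2 on |00100>, sqrt(2)/2 on |00110>, and 0 on every other basis state.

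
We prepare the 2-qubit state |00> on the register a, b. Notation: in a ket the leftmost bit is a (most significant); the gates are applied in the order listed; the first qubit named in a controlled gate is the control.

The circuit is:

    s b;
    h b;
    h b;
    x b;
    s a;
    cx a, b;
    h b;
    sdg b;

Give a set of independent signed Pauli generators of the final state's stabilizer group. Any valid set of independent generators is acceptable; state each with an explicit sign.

One valid set of independent stabilizer generators is +IY, +ZI (any independent generating set of the same group is equally correct).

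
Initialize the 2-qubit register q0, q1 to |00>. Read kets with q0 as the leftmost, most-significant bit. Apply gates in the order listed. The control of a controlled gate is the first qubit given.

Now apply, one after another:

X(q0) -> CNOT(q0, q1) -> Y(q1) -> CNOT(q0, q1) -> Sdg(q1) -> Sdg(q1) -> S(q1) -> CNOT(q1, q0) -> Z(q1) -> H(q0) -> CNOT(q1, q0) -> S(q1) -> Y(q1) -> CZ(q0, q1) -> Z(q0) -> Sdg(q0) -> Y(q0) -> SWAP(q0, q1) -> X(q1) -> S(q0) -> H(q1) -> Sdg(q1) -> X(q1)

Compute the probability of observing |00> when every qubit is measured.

The probability of measuring |00> is 1/2.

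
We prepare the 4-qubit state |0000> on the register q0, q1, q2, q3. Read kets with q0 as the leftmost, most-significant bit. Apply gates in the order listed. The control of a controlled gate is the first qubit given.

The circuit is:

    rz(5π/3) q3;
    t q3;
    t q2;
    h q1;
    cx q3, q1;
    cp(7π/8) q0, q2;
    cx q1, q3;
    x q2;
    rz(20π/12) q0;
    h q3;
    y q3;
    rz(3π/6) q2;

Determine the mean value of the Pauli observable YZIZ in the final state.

The expectation value of YZIZ is 0.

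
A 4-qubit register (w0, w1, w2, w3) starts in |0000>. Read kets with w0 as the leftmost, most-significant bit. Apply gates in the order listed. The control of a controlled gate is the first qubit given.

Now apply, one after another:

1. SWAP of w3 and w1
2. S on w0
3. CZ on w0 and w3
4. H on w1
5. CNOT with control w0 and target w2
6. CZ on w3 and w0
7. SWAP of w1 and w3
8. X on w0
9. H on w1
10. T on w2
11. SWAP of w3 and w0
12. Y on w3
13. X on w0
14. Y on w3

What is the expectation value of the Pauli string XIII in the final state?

In the final state, XIII has expectation 1.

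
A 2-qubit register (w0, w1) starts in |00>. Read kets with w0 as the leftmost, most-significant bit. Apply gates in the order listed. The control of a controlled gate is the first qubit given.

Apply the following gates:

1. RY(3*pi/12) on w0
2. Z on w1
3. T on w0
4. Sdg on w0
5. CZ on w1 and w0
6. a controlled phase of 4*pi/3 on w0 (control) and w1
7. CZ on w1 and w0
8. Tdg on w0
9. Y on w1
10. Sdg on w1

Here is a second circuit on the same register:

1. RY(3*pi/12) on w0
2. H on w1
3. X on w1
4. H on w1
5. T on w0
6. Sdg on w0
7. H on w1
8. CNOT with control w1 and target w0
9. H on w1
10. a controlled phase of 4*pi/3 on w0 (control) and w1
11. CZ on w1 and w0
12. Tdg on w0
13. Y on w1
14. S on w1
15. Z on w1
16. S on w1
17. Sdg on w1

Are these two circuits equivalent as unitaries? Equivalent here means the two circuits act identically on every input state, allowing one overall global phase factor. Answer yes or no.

No, they are not equivalent — no single phase factor reconciles the two unitaries.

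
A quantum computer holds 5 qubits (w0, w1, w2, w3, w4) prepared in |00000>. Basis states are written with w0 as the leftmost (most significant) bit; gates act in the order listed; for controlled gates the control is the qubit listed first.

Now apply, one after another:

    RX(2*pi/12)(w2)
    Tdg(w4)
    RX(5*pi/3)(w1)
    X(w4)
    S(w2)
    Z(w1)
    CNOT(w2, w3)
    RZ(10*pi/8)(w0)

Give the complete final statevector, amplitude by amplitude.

After the circuit, the state carries amplitude (sqrt(6) + 3*sqrt(2))*exp(3*I*pi/8)/8 on |00001>, (-sqrt(6) + 3*sqrt(2))*exp(3*I*pi/8)/8 on |00111>, (-sqrt(6) - sqrt(2))*exp(7*I*pi/8)/8 on |01001>, (-sqrt(6) + sqrt(2))*exp(7*I*pi/8)/8 on |01111>, and 0 on every other basis state.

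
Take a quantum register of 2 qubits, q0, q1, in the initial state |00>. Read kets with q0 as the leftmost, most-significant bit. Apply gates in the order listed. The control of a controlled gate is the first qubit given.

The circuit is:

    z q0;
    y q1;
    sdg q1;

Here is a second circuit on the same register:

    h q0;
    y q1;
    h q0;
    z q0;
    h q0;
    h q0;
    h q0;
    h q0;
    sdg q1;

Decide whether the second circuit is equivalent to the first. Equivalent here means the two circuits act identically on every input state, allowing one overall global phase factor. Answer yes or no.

Yes, they are equivalent — the unitaries differ by at most a global phase.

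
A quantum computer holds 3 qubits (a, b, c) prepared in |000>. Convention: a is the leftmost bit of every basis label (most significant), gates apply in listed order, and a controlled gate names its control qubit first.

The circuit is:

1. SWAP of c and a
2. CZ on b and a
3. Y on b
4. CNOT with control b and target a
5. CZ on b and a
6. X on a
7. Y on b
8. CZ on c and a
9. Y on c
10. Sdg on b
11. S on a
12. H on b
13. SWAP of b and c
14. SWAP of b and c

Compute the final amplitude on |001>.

|001> carries amplitude -sqrt(2)*I/2 in the final state. Key observation: steps 13-14 multiply out to the identity, so the circuit reduces to the remaining gates.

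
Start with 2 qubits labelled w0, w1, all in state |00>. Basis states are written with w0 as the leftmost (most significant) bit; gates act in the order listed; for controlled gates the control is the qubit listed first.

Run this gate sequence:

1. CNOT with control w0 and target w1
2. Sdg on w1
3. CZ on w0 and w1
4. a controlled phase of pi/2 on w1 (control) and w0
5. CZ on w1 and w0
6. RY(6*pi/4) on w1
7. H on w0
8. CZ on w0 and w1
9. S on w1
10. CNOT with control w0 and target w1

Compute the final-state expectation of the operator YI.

In the final state, YI has expectation 1.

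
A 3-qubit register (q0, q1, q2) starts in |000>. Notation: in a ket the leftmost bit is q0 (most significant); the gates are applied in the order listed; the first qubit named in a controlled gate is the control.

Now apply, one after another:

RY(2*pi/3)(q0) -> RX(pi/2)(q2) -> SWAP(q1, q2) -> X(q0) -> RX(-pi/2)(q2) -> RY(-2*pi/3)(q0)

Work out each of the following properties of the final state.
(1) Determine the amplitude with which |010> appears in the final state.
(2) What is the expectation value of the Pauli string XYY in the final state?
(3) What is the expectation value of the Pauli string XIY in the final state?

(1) |010> carries amplitude -sqrt(3)*I/4 in the final state.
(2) The expectation value of XYY is sqrt(3)/2.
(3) The observable XIY averages to -sqrt(3)/2.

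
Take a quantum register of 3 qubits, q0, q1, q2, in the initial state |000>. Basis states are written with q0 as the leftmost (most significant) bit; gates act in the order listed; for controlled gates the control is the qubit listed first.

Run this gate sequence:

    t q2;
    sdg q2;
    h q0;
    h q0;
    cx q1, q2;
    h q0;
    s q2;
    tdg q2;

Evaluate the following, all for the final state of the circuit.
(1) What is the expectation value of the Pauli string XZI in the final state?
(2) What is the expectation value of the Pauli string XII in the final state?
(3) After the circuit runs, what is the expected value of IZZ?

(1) In the final state, XZI has expectation 1.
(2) In the final state, XII has expectation 1.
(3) In the final state, IZZ has expectation 1.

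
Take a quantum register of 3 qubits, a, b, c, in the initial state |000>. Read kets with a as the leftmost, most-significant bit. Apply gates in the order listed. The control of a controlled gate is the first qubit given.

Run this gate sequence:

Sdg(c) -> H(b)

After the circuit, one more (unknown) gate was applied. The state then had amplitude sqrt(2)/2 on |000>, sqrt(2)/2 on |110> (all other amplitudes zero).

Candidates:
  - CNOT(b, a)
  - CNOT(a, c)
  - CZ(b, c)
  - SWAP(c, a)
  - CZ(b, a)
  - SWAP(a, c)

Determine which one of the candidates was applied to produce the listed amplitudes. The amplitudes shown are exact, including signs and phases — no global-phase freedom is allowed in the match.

The unique candidate consistent with the amplitudes is CNOT(b, a).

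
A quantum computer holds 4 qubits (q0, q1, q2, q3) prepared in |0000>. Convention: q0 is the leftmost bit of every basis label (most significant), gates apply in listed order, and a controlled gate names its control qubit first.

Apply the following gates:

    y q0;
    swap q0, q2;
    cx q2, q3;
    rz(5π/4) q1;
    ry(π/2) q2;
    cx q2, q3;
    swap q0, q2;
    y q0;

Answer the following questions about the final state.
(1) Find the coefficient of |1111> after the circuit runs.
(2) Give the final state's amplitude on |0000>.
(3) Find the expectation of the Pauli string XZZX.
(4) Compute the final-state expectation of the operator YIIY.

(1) The amplitude on |1111> is 0.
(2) The final state's coefficient on |0000> equals -sqrt(2)*exp(3*I*pi/8)/2.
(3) In the final state, XZZX has expectation 1.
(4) The expectation value of YIIY is -1.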